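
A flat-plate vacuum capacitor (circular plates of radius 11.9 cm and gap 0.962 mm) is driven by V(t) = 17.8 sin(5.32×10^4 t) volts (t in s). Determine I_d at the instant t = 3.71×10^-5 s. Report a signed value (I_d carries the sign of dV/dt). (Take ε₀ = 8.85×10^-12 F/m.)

-1.52×10^-4 A

C = ε₀A/d = (8.85×10^-12)(0.04449)/(9.62×10^-4) = 4.093×10^-10 F. dV/dt = V₀ω·cos(ωt); at ωt = 1.97372 rad this factor is -0.3921.
I_d = C dV/dt = (4.093×10^-10)(17.8)(5.32×10^4)(-0.3921) = -1.52×10^-4 A.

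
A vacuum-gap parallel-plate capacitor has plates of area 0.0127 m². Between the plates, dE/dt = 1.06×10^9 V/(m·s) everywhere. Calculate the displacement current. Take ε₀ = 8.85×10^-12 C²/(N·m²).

1.19×10^-4 A

I_d = ε₀ A (dE/dt) = (8.85×10^-12)(0.0127 m²)(1.06×10^9) = 1.19×10^-4 A.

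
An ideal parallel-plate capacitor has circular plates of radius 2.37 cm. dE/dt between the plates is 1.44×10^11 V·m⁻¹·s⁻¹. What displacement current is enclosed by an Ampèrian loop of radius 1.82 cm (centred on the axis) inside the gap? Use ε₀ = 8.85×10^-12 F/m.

1.33×10^-3 A

Through the whole plate area (πR² = 1.765×10^-3 m²), I_d = ε₀ πR² dE/dt = 2.249×10^-3 A.
Through an area πr² the displacement current is I_d·(πr²/πR²) = I_d (r/R)² = 1.33×10^-3 A.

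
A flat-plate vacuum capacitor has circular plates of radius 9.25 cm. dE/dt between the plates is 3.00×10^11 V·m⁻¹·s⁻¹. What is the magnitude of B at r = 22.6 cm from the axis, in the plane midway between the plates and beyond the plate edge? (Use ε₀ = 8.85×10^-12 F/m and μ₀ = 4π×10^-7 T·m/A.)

6.32×10^-8 T

I_d = ε₀ dΦ_E/dt = ε₀ πR² (dE/dt) = (8.85×10^-12)(0.02688)(3.00×10^11) = 0.07137 A through the full plate area.
For r ≥ R the full I_d is enclosed: B = μ₀ I_d/(2πr) = (4π×10^-7)(0.07137)/(2π·0.226) = 6.32×10^-8 T.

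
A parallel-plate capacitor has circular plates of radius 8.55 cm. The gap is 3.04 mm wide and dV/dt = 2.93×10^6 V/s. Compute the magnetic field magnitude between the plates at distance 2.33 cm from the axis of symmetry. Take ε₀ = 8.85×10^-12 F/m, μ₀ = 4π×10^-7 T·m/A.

dE/dt = (dV/dt)/d = 9.638×10^8 V/(m·s); I_d = ε₀(πR²)(dE/dt) = (8.85×10^-12)(0.02297)(9.638×10^8) = 1.959×10^-4 A.
For r < R the Ampère–Maxwell law gives B(2πr) = μ₀ I_d (r²/R²), so B = μ₀ I_d r/(2πR²) = (4π×10^-7)(1.959×10^-4)(0.0233)/(2π·0.0855²) = 1.25×10^-10 T.

1.25×10^-10 T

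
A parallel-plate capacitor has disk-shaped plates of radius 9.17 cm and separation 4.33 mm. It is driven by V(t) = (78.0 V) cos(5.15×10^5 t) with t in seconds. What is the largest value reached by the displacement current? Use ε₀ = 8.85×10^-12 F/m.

2.17×10^-3 A

The displacement current equals the conduction current C dV/dt, which peaks at C V₀ ω.
With C = ε₀A/d = (8.85×10^-12)(0.02642)/(4.33×10^-3) = 5.400×10^-11 F and ω = 5.15×10^5 rad/s, I_d,max = (5.400×10^-11)(78.0)(5.15×10^5) = 2.17×10^-3 A.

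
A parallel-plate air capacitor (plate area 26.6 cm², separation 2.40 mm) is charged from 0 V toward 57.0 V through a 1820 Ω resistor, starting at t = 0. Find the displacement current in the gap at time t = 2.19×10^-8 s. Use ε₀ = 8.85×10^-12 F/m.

9.18×10^-3 A

C = ε₀A/d = (8.85×10^-12)(2.66×10^-3)/(2.40×10^-3) = 9.809×10^-12 F and τ = RC = 1.785×10^-8 s. I_d in the gap equals the RC charging current.
I_d(t) = (V₀/R) e^(−t/τ) = 0.03132 · e^(−1.227) = 9.18×10^-3 A.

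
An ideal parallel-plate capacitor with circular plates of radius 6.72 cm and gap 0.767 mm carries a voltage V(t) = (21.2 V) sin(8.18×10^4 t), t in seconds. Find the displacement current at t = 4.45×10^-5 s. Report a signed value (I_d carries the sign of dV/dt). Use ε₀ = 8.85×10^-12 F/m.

-2.49×10^-4 A

dE/dt = (V₀ω/d)·cos(ωt) with ωt = 3.6401 rad: (21.2)(8.18×10^4)(-0.8783)/(7.67×10^-4) = -1.986×10^9 V/(m·s).
I_d = ε₀ A dE/dt = (8.85×10^-12)(0.01419)(-1.986×10^9) = -2.49×10^-4 A.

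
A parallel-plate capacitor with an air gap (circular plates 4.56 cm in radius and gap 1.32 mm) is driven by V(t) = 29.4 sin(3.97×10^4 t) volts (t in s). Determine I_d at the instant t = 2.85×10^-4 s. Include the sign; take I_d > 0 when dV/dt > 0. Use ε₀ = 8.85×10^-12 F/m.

C = ε₀A/d = (8.85×10^-12)(6.533×10^-3)/(1.32×10^-3) = 4.380×10^-11 F. dV/dt = V₀ω·cos(ωt); at ωt = 11.3145 rad this factor is 0.3135.
I_d = C dV/dt = (4.380×10^-11)(29.4)(3.97×10^4)(0.3135) = 1.60×10^-5 A.

1.60×10^-5 A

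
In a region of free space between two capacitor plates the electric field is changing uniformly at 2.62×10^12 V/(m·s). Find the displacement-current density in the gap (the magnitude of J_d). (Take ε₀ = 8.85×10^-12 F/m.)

23.2 A/m²

J_d = ε₀ ∂E/∂t, so J_d = 23.2 A/m².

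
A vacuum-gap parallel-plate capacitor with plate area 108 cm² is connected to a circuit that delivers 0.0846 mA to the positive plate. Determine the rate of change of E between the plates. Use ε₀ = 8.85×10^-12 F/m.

8.85×10^8 V/(m·s)

Charge continuity gives I_d = I = 8.46×10^-5 A between the plates.
Since I_d = ε₀ A dE/dt, dE/dt = I_d/(ε₀A) = (8.46×10^-5)/((8.85×10^-12)(0.0108)) = 8.85×10^8 V/(m·s).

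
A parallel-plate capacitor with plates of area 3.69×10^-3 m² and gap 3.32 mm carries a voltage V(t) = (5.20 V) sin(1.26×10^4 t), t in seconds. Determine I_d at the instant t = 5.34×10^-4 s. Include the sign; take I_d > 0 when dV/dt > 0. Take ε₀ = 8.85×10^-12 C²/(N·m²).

5.82×10^-7 A

dE/dt = (V₀ω/d)·cos(ωt) with ωt = 6.7284 rad: (5.20)(1.26×10^4)(0.9025)/(3.32×10^-3) = 1.781×10^7 V/(m·s).
I_d = ε₀ A dE/dt = (8.85×10^-12)(3.69×10^-3)(1.781×10^7) = 5.82×10^-7 A.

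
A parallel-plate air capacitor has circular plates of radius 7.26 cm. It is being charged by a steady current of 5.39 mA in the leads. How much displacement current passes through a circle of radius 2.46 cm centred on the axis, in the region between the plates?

6.19×10^-4 A

By continuity the displacement current in the gap matches the conduction current: I_d = 5.39×10^-3 A.
Since J_d is uniform, the enclosed fraction is (r/R)² = 0.1148, giving I_d,enc = 6.19×10^-4 A.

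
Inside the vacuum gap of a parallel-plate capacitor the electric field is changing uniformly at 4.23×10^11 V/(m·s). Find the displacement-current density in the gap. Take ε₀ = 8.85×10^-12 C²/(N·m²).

J_d = ε₀ dE/dt = (8.85×10^-12)(4.23×10^11) = 3.74 A/m².

3.74 A/m²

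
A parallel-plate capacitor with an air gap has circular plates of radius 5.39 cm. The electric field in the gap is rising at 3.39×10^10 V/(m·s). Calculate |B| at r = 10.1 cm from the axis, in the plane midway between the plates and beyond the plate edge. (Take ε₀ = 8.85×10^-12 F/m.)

Total displacement current: I_d = ε₀(πR²)(dE/dt) = (8.85×10^-12)(9.127×10^-3)(3.39×10^10) = 2.738×10^-3 A.
With r > R the enclosed displacement current is the full I_d; B = μ₀ I_d / (2πr) = 5.42×10^-9 T.

5.42×10^-9 T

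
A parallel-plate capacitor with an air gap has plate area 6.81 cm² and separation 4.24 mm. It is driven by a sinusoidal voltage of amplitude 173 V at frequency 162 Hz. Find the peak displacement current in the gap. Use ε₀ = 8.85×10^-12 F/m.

2.50×10^-7 A

C = ε₀A/d = (8.85×10^-12)(6.81×10^-4)/(4.24×10^-3) = 1.421×10^-12 F; ω = 2πf = 1018 rad/s.
I_d = C dV/dt, so |I_d|_max = C V₀ ω = (1.421×10^-12)(173)(1018) = 2.50×10^-7 A.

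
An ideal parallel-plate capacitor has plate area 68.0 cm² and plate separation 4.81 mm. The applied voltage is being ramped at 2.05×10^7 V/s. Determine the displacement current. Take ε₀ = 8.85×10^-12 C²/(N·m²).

The field between the plates is E = V/d, so dE/dt = (2.05×10^7)/(4.81×10^-3 m) = 4.262×10^9 V/(m·s).
I_d = ε₀ A (dE/dt) = (8.85×10^-12)(6.80×10^-3)(4.262×10^9) = 2.56×10^-4 A.

2.56×10^-4 A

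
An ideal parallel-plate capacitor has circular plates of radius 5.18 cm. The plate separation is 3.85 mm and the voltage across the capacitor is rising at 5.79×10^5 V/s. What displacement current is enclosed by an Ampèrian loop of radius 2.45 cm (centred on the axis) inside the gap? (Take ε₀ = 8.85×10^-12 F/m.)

With E = V/d, dE/dt = 1.504×10^8 V/(m·s) and πR² = 8.430×10^-3 m², giving I_d = ε₀ πR² dE/dt = 1.122×10^-5 A.
Since J_d is uniform, the enclosed fraction is (r/R)² = 0.2237, giving I_d,enc = 2.51×10^-6 A.

2.51×10^-6 A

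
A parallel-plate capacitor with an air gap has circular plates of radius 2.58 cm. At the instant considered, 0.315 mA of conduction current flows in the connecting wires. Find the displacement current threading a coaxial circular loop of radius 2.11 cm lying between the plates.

No conduction current crosses the gap, so I_d there equals the 3.15×10^-4 A in the leads.
Through an area πr² the displacement current is I_d·(πr²/πR²) = I_d (r/R)² = 2.11×10^-4 A.

2.11×10^-4 A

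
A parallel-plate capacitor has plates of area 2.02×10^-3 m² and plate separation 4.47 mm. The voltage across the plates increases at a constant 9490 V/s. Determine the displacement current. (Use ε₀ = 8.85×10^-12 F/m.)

3.80×10^-8 A

The field between the plates is E = V/d, so dE/dt = (9490)/(4.47×10^-3 m) = 2.123×10^6 V/(m·s).
I_d = ε₀ A (dE/dt) = (8.85×10^-12)(2.02×10^-3)(2.123×10^6) = 3.80×10^-8 A.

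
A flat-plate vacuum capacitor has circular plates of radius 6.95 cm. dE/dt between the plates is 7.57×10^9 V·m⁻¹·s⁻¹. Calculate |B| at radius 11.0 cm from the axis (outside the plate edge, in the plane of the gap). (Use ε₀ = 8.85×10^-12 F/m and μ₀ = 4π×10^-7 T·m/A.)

Through the whole plate area (πR² = 0.01517 m²), I_d = ε₀ πR² dE/dt = 1.016×10^-3 A.
Outside the plates the loop encloses all of I_d, so B·2πr = μ₀ I_d and B = 1.85×10^-9 T.

1.85×10^-9 T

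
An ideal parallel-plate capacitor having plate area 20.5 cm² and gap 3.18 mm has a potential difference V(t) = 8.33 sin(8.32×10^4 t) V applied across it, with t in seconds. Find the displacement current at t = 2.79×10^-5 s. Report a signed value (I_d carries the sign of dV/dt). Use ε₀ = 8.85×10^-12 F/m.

dE/dt = (V₀ω/d)·cos(ωt) with ωt = 2.32128 rad: (8.33)(8.32×10^4)(-0.6820)/(3.18×10^-3) = -1.486×10^8 V/(m·s).
I_d = ε₀ A dE/dt = (8.85×10^-12)(2.05×10^-3)(-1.486×10^8) = -2.70×10^-6 A.

-2.70×10^-6 A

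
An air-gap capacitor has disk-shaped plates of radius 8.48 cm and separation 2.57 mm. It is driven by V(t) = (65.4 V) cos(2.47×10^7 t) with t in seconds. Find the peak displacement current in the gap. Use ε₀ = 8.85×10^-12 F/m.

(dE/dt)_max = V₀ω/d = 6.286×10^11 V/(m·s); ω = 2.47×10^7 rad/s.
I_d,max = ε₀ A (dE/dt)_max = (8.85×10^-12)(0.02259)(6.286×10^11) = 0.126 A.

0.126 A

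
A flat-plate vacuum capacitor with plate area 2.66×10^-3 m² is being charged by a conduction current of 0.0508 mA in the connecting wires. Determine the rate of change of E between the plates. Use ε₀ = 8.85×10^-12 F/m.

2.16×10^9 V/(m·s)

The displacement current between the plates equals the conduction current, I_d = 0.0508 mA.
Since I_d = ε₀ A dE/dt, dE/dt = I_d/(ε₀A) = (5.08×10^-5)/((8.85×10^-12)(2.66×10^-3)) = 2.16×10^9 V/(m·s).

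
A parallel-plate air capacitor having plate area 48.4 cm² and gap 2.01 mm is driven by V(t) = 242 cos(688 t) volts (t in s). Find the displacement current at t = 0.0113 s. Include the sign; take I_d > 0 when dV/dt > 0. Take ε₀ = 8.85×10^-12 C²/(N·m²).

-3.54×10^-6 A

dV/dt = (242)(688)·−sin(7.7744) = -1.660×10^5 V/s.
I_d = C dV/dt with C = ε₀A/d = (8.85×10^-12)(4.84×10^-3)/(2.01×10^-3) = 2.131×10^-11 F, so I_d = (2.131×10^-11)(-1.660×10^5) = -3.54×10^-6 A.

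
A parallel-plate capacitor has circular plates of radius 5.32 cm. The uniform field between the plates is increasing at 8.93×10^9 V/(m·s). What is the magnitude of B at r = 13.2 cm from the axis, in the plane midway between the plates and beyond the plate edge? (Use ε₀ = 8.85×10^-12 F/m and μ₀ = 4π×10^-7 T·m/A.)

Total displacement current: I_d = ε₀(πR²)(dE/dt) = (8.85×10^-12)(8.891×10^-3)(8.93×10^9) = 7.027×10^-4 A.
For r ≥ R the full I_d is enclosed: B = μ₀ I_d/(2πr) = (4π×10^-7)(7.027×10^-4)/(2π·0.132) = 1.06×10^-9 T.

1.06×10^-9 T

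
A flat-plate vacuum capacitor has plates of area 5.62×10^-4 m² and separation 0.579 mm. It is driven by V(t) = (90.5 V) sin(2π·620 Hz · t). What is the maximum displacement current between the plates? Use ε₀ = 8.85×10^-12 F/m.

C = ε₀A/d = (8.85×10^-12)(5.62×10^-4)/(5.79×10^-4) = 8.590×10^-12 F; ω = 2πf = 3896 rad/s.
I_d = C dV/dt, so |I_d|_max = C V₀ ω = (8.590×10^-12)(90.5)(3896) = 3.03×10^-6 A.

3.03×10^-6 A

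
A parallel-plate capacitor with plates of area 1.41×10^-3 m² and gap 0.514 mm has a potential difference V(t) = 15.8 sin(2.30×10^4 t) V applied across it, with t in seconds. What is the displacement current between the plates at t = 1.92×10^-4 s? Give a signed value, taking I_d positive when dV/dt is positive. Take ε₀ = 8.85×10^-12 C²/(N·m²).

dV/dt = (15.8)(2.30×10^4)·cos(4.416) = -1.061×10^5 V/s.
I_d = C dV/dt with C = ε₀A/d = (8.85×10^-12)(1.41×10^-3)/(5.14×10^-4) = 2.428×10^-11 F, so I_d = (2.428×10^-11)(-1.061×10^5) = -2.58×10^-6 A.

-2.58×10^-6 A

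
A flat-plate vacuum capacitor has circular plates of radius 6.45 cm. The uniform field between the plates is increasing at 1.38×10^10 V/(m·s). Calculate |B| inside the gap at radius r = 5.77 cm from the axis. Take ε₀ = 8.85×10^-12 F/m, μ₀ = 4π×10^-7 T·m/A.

4.43×10^-9 T

I_d = ε₀ dΦ_E/dt = ε₀ πR² (dE/dt) = (8.85×10^-12)(0.01307)(1.38×10^10) = 1.596×10^-3 A through the full plate area.
An Ampèrian loop of radius r encloses a fraction (r/R)² of I_d. Then B·2πr = μ₀ I_d (r/R)², giving B = μ₀ I_d r/(2πR²) = 4.43×10^-9 T.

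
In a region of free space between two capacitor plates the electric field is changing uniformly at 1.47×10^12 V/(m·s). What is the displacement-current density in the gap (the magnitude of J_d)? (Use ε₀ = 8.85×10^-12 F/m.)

13.0 A/m²

The displacement-current density is ε₀ ∂E/∂t = (8.85×10^-12)(1.47×10^12) = 13.0 A/m².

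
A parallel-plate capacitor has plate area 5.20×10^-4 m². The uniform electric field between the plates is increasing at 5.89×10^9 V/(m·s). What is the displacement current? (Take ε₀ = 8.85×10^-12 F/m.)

The displacement current is ε₀ times dΦ_E/dt = ε₀ A dE/dt = (8.85×10^-12)(5.20×10^-4)(5.89×10^9) = 2.71×10^-5 A.

2.71×10^-5 A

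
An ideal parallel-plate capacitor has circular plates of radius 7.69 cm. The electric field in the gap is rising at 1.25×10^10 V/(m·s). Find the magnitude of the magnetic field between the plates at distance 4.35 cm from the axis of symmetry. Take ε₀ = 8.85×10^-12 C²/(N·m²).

Total displacement current: I_d = ε₀(πR²)(dE/dt) = (8.85×10^-12)(0.01858)(1.25×10^10) = 2.055×10^-3 A.
∮B·dl = μ₀ I_d,enc with I_d,enc = I_d r²/R² = 6.576×10^-4 A; so B = μ₀ I_d,enc/(2πr) = 3.02×10^-9 T.

3.02×10^-9 T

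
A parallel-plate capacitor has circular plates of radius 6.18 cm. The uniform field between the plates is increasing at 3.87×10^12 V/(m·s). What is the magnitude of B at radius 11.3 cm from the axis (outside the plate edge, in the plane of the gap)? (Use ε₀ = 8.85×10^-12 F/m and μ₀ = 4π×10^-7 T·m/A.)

7.27×10^-7 T

Total displacement current: I_d = ε₀(πR²)(dE/dt) = (8.85×10^-12)(0.01200)(3.87×10^12) = 0.4110 A.
Outside the plates the loop encloses all of I_d, so B·2πr = μ₀ I_d and B = 7.27×10^-7 T.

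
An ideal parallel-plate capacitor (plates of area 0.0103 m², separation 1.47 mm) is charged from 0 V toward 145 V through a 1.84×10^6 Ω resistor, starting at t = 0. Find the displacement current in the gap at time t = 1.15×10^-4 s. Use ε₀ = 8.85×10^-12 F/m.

2.88×10^-5 A

C = ε₀A/d = (8.85×10^-12)(0.0103)/(1.47×10^-3) = 6.201×10^-11 F, so τ = RC = 1.141×10^-4 s.
The conduction current is I(t) = (V₀/R) e^(−t/τ), and the displacement current between the plates equals it.
t/τ = 1.008; I_d = (145/1.84×10^6) · e^(−1.008) = (7.880×10^-5)(0.3649) = 2.88×10^-5 A.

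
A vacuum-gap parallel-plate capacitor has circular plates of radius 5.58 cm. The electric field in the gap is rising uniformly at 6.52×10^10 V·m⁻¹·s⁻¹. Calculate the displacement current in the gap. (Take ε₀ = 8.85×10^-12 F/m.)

With a uniform field, Φ_E = EA, so I_d = ε₀ A dE/dt = 5.64×10^-3 A.

5.64×10^-3 A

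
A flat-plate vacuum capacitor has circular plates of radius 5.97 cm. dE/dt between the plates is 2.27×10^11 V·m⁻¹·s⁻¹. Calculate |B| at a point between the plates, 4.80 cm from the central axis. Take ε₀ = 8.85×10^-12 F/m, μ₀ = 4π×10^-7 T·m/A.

Through the whole plate area (πR² = 0.01120 m²), I_d = ε₀ πR² dE/dt = 0.02250 A.
An Ampèrian loop of radius r encloses a fraction (r/R)² of I_d. Then B·2πr = μ₀ I_d (r/R)², giving B = μ₀ I_d r/(2πR²) = 6.06×10^-8 T.

6.06×10^-8 T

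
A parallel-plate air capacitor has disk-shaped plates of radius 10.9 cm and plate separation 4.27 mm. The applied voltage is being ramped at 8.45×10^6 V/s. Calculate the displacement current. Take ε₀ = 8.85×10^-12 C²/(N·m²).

6.54×10^-4 A

E = V/d so dE/dt = (dV/dt)/d = 1.979×10^9 V/(m·s), and I_d = ε₀ A dE/dt = (8.85×10^-12)(0.03733)(1.979×10^9) = 6.54×10^-4 A.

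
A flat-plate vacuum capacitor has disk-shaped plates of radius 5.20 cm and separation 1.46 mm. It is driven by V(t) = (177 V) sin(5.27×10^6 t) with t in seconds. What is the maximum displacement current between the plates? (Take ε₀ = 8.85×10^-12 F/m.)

0.0480 A

(dE/dt)_max = V₀ω/d = 6.389×10^11 V/(m·s); ω = 5.27×10^6 rad/s.
I_d,max = ε₀ A (dE/dt)_max = (8.85×10^-12)(8.495×10^-3)(6.389×10^11) = 0.0480 A.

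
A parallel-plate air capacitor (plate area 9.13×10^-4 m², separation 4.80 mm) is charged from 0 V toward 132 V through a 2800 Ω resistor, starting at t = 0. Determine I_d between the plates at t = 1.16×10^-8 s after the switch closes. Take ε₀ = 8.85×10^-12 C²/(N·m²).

C = ε₀A/d = (8.85×10^-12)(9.13×10^-4)/(4.80×10^-3) = 1.683×10^-12 F and τ = RC = 4.712×10^-9 s. I_d in the gap equals the RC charging current.
I_d(t) = (V₀/R) e^(−t/τ) = 0.04714 · e^(−2.462) = 4.02×10^-3 A.

4.02×10^-3 A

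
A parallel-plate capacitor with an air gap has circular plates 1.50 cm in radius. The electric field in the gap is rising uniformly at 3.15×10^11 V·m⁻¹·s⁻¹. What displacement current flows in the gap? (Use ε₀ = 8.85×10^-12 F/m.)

With a uniform field, Φ_E = EA, so I_d = ε₀ A dE/dt = 1.97×10^-3 A.

1.97×10^-3 A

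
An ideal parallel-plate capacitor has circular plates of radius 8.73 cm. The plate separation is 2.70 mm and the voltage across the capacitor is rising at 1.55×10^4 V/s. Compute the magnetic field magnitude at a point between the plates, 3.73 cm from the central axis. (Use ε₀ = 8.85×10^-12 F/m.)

With E = V/d, dE/dt = 5.741×10^6 V/(m·s) and πR² = 0.02394 m², giving I_d = ε₀ πR² dE/dt = 1.216×10^-6 A.
An Ampèrian loop of radius r encloses a fraction (r/R)² of I_d. Then B·2πr = μ₀ I_d (r/R)², giving B = μ₀ I_d r/(2πR²) = 1.19×10^-12 T.

1.19×10^-12 T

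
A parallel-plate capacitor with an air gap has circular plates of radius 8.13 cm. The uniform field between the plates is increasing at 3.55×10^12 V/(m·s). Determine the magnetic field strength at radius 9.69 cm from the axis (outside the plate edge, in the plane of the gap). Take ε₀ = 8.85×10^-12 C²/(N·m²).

1.35×10^-6 T

I_d = ε₀ dΦ_E/dt = ε₀ πR² (dE/dt) = (8.85×10^-12)(0.02076)(3.55×10^12) = 0.6522 A through the full plate area.
For r ≥ R the full I_d is enclosed: B = μ₀ I_d/(2πr) = (4π×10^-7)(0.6522)/(2π·0.0969) = 1.35×10^-6 T.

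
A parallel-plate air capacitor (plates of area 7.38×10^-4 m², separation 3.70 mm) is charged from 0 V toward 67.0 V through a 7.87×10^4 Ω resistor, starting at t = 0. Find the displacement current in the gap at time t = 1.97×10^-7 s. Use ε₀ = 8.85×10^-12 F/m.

2.06×10^-4 A

C = ε₀A/d = (8.85×10^-12)(7.38×10^-4)/(3.70×10^-3) = 1.765×10^-12 F, so τ = RC = 1.389×10^-7 s.
The conduction current is I(t) = (V₀/R) e^(−t/τ), and the displacement current between the plates equals it.
t/τ = 1.418; I_d = (67.0/7.87×10^4) · e^(−1.418) = (8.513×10^-4)(0.2422) = 2.06×10^-4 A.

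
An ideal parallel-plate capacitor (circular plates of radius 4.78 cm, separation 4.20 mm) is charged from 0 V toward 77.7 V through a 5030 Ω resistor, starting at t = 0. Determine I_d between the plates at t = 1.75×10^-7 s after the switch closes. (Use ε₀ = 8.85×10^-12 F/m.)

C = ε₀A/d = (8.85×10^-12)(7.178×10^-3)/(4.20×10^-3) = 1.513×10^-11 F, so τ = RC = 7.610×10^-8 s.
The conduction current is I(t) = (V₀/R) e^(−t/τ), and the displacement current between the plates equals it.
t/τ = 2.300; I_d = (77.7/5030) · e^(−2.300) = (0.01545)(0.1003) = 1.55×10^-3 A.

1.55×10^-3 A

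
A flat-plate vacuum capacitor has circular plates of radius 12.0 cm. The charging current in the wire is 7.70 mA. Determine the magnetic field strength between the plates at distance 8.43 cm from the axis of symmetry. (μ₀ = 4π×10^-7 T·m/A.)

9.02×10^-9 T

No conduction current crosses the gap, so I_d there equals the 7.70×10^-3 A in the leads.
∮B·dl = μ₀ I_d,enc with I_d,enc = I_d r²/R² = 3.800×10^-3 A; so B = μ₀ I_d,enc/(2πr) = 9.02×10^-9 T.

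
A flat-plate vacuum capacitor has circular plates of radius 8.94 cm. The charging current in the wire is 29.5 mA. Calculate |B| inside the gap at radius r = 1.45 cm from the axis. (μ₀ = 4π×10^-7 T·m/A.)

No conduction current crosses the gap, so I_d there equals the 0.0295 A in the leads.
∮B·dl = μ₀ I_d,enc with I_d,enc = I_d r²/R² = 7.760×10^-4 A; so B = μ₀ I_d,enc/(2πr) = 1.07×10^-8 T.

1.07×10^-8 T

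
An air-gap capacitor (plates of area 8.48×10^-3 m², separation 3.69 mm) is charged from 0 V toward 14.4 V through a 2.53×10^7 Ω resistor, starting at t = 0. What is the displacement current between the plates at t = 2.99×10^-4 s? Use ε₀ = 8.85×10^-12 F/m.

3.18×10^-7 A

C = ε₀A/d = (8.85×10^-12)(8.48×10^-3)/(3.69×10^-3) = 2.034×10^-11 F and τ = RC = 5.146×10^-4 s. I_d in the gap equals the RC charging current.
I_d(t) = (V₀/R) e^(−t/τ) = 5.692×10^-7 · e^(−0.5810) = 3.18×10^-7 A.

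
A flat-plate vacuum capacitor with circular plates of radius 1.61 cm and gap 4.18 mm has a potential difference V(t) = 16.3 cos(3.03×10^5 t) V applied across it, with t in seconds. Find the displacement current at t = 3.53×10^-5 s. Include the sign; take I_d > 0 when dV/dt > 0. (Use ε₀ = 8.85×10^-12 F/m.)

8.14×10^-6 A

dE/dt = (V₀ω/d)·−sin(ωt) with ωt = 10.6959 rad: (16.3)(3.03×10^5)(0.9554)/(4.18×10^-3) = 1.129×10^9 V/(m·s).
I_d = ε₀ A dE/dt = (8.85×10^-12)(8.143×10^-4)(1.129×10^9) = 8.14×10^-6 A.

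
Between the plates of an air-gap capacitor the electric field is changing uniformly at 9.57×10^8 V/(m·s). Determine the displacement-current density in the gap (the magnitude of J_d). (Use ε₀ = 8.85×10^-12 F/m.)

8.47×10^-3 A/m²

J_d = ε₀ ∂E/∂t, so J_d = 8.47×10^-3 A/m².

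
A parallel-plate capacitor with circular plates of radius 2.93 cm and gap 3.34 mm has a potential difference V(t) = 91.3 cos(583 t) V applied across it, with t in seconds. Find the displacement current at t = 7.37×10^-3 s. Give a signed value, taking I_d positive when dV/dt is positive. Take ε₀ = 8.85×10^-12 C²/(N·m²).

3.48×10^-7 A

dV/dt = (91.3)(583)·−sin(4.29671) = 4.870×10^4 V/s.
I_d = C dV/dt with C = ε₀A/d = (8.85×10^-12)(2.697×10^-3)/(3.34×10^-3) = 7.146×10^-12 F, so I_d = (7.146×10^-12)(4.870×10^4) = 3.48×10^-7 A.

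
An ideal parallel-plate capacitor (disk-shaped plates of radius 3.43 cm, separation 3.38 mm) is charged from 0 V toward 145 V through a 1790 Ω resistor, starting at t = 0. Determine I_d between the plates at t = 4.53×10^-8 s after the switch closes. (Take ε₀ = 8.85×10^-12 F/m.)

C = ε₀A/d = (8.85×10^-12)(3.696×10^-3)/(3.38×10^-3) = 9.677×10^-12 F, so τ = RC = 1.732×10^-8 s.
The conduction current is I(t) = (V₀/R) e^(−t/τ), and the displacement current between the plates equals it.
t/τ = 2.615; I_d = (145/1790) · e^(−2.615) = (0.08101)(0.07317) = 5.93×10^-3 A.

5.93×10^-3 A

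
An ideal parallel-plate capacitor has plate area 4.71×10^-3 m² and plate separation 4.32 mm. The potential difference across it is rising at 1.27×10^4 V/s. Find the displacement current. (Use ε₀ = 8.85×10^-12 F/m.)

C = ε₀A/d = (8.85×10^-12)(4.71×10^-3)/(4.32×10^-3) = 9.649×10^-12 F.
I_d = C dV/dt = (9.649×10^-12)(1.27×10^4) = 1.23×10^-7 A.

1.23×10^-7 A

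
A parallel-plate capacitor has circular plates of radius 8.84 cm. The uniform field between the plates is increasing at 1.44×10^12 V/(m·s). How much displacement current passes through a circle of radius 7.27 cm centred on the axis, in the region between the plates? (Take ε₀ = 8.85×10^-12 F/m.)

0.212 A

I_d = ε₀ dΦ_E/dt = ε₀ πR² (dE/dt) = (8.85×10^-12)(0.02455)(1.44×10^12) = 0.3129 A through the full plate area.
Through an area πr² the displacement current is I_d·(πr²/πR²) = I_d (r/R)² = 0.212 A.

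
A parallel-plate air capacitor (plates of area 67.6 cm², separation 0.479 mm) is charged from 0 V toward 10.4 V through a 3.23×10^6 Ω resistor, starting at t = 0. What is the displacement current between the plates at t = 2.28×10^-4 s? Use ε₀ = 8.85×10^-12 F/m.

1.83×10^-6 A

C = ε₀A/d = (8.85×10^-12)(6.76×10^-3)/(4.79×10^-4) = 1.249×10^-10 F and τ = RC = 4.034×10^-4 s. I_d in the gap equals the RC charging current.
I_d(t) = (V₀/R) e^(−t/τ) = 3.220×10^-6 · e^(−0.5652) = 1.83×10^-6 A.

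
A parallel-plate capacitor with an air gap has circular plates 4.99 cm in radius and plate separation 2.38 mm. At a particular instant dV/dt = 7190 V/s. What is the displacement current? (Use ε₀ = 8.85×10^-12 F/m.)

The field between the plates is E = V/d, so dE/dt = (7190)/(2.38×10^-3 m) = 3.021×10^6 V/(m·s).
I_d = ε₀ A (dE/dt) = (8.85×10^-12)(7.823×10^-3)(3.021×10^6) = 2.09×10^-7 A.

2.09×10^-7 A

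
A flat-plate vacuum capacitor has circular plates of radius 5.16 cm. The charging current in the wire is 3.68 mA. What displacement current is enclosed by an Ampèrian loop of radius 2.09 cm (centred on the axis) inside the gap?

6.04×10^-4 A

By continuity the displacement current in the gap matches the conduction current: I_d = 3.68×10^-3 A.
Since J_d is uniform, the enclosed fraction is (r/R)² = 0.1641, giving I_d,enc = 6.04×10^-4 A.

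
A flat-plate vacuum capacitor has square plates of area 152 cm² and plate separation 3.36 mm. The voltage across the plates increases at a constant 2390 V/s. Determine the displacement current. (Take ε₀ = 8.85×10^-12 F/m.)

9.57×10^-8 A

C = ε₀A/d = (8.85×10^-12)(0.0152)/(3.36×10^-3) = 4.004×10^-11 F.
I_d = C dV/dt = (4.004×10^-11)(2390) = 9.57×10^-8 A.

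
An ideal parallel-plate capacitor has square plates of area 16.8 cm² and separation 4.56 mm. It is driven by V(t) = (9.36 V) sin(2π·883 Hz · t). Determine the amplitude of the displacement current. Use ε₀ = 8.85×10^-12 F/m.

1.69×10^-7 A

The displacement current equals the conduction current C dV/dt, which peaks at C V₀ ω.
With C = ε₀A/d = (8.85×10^-12)(1.68×10^-3)/(4.56×10^-3) = 3.261×10^-12 F and ω = 2πf = 5548 rad/s, I_d,max = (3.261×10^-12)(9.36)(5548) = 1.69×10^-7 A.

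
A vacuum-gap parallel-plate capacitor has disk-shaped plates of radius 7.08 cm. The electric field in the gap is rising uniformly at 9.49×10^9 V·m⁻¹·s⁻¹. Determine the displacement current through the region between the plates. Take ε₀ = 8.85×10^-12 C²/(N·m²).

1.32×10^-3 A

With a uniform field, Φ_E = EA, so I_d = ε₀ A dE/dt = 1.32×10^-3 A.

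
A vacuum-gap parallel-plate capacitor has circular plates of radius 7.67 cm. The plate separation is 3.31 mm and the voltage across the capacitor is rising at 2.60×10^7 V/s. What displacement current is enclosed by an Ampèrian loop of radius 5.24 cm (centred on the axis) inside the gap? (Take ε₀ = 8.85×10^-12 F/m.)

6.00×10^-4 A

With E = V/d, dE/dt = 7.855×10^9 V/(m·s) and πR² = 0.01848 m², giving I_d = ε₀ πR² dE/dt = 1.285×10^-3 A.
Since J_d is uniform, the enclosed fraction is (r/R)² = 0.4667, giving I_d,enc = 6.00×10^-4 A.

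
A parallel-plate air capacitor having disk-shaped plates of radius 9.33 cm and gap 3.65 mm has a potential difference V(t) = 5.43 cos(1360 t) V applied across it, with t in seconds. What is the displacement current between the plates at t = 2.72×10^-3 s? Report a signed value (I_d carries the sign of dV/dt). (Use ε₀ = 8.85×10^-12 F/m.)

C = ε₀A/d = (8.85×10^-12)(0.02735)/(3.65×10^-3) = 6.631×10^-11 F. dV/dt = V₀ω·−sin(ωt); at ωt = 3.6992 rad this factor is 0.5292.
I_d = C dV/dt = (6.631×10^-11)(5.43)(1360)(0.5292) = 2.59×10^-7 A.

2.59×10^-7 A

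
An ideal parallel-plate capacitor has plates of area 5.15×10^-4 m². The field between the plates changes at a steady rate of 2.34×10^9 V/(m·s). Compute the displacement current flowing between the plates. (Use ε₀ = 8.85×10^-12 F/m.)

1.07×10^-5 A

With a uniform field, Φ_E = EA, so I_d = ε₀ A dE/dt = 1.07×10^-5 A.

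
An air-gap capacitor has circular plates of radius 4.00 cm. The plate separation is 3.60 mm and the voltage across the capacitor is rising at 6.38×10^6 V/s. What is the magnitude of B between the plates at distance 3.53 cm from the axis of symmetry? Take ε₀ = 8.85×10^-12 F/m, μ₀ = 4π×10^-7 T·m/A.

dE/dt = (dV/dt)/d = 1.772×10^9 V/(m·s); I_d = ε₀(πR²)(dE/dt) = (8.85×10^-12)(5.027×10^-3)(1.772×10^9) = 7.883×10^-5 A.
∮B·dl = μ₀ I_d,enc with I_d,enc = I_d r²/R² = 6.139×10^-5 A; so B = μ₀ I_d,enc/(2πr) = 3.48×10^-10 T.

3.48×10^-10 T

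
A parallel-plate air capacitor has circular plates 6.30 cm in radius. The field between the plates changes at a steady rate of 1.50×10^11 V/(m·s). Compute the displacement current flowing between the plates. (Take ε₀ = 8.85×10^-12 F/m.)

The displacement current is ε₀ times dΦ_E/dt = ε₀ A dE/dt = (8.85×10^-12)(0.01247)(1.50×10^11) = 0.0166 A.

0.0166 A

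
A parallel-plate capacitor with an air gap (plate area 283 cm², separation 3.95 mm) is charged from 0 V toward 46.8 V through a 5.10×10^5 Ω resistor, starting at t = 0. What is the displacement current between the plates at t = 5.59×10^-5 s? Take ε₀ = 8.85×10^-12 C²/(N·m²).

C = ε₀A/d = (8.85×10^-12)(0.0283)/(3.95×10^-3) = 6.341×10^-11 F and τ = RC = 3.234×10^-5 s. I_d in the gap equals the RC charging current.
I_d(t) = (V₀/R) e^(−t/τ) = 9.176×10^-5 · e^(−1.729) = 1.63×10^-5 A.

1.63×10^-5 A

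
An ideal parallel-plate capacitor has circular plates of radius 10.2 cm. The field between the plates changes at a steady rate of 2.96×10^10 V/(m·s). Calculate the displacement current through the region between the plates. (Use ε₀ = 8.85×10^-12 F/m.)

I_d = ε₀ A (dE/dt) = (8.85×10^-12)(0.03269 m²)(2.96×10^10) = 8.56×10^-3 A.

8.56×10^-3 A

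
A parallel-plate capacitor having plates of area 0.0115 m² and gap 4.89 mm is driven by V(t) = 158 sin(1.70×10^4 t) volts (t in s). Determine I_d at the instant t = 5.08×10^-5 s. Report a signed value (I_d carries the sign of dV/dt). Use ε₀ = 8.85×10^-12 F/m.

3.63×10^-5 A

dV/dt = (158)(1.70×10^4)·cos(0.8636) = 1.745×10^6 V/s.
I_d = C dV/dt with C = ε₀A/d = (8.85×10^-12)(0.0115)/(4.89×10^-3) = 2.081×10^-11 F, so I_d = (2.081×10^-11)(1.745×10^6) = 3.63×10^-5 A.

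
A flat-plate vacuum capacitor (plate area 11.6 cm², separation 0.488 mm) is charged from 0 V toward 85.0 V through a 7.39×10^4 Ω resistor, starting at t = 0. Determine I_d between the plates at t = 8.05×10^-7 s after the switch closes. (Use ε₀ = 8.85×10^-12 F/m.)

6.85×10^-4 A

C = ε₀A/d = (8.85×10^-12)(1.16×10^-3)/(4.88×10^-4) = 2.104×10^-11 F, so τ = RC = 1.555×10^-6 s.
The conduction current is I(t) = (V₀/R) e^(−t/τ), and the displacement current between the plates equals it.
t/τ = 0.5177; I_d = (85.0/7.39×10^4) · e^(−0.5177) = (1.150×10^-3)(0.5959) = 6.85×10^-4 A.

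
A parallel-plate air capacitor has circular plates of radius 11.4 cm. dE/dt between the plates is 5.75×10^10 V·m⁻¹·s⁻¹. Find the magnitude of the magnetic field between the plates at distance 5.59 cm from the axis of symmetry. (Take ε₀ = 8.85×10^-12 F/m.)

I_d = ε₀ dΦ_E/dt = ε₀ πR² (dE/dt) = (8.85×10^-12)(0.04083)(5.75×10^10) = 0.02078 A through the full plate area.
An Ampèrian loop of radius r encloses a fraction (r/R)² of I_d. Then B·2πr = μ₀ I_d (r/R)², giving B = μ₀ I_d r/(2πR²) = 1.79×10^-8 T.

1.79×10^-8 T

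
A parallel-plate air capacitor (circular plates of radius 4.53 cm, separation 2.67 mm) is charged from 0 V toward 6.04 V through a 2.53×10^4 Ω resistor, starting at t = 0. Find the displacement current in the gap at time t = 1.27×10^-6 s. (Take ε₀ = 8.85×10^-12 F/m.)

C = ε₀A/d = (8.85×10^-12)(6.447×10^-3)/(2.67×10^-3) = 2.137×10^-11 F and τ = RC = 5.407×10^-7 s. I_d in the gap equals the RC charging current.
I_d(t) = (V₀/R) e^(−t/τ) = 2.387×10^-4 · e^(−2.349) = 2.28×10^-5 A.

2.28×10^-5 A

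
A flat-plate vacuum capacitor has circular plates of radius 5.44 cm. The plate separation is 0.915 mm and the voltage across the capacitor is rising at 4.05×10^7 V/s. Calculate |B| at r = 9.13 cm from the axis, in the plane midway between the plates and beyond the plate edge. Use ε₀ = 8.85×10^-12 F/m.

I_d = C dV/dt with C = ε₀πR²/d = 8.992×10^-11 F, so I_d = (8.992×10^-11)(4.05×10^7) = 3.642×10^-3 A.
For r ≥ R the full I_d is enclosed: B = μ₀ I_d/(2πr) = (4π×10^-7)(3.642×10^-3)/(2π·0.0913) = 7.98×10^-9 T.

7.98×10^-9 T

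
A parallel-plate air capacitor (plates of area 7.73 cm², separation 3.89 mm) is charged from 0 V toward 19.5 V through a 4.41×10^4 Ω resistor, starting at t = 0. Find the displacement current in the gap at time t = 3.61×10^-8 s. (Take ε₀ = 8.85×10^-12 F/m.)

2.78×10^-4 A

With C = ε₀A/d = (8.85×10^-12)(7.73×10^-4)/(3.89×10^-3) = 1.759×10^-12 F, the time constant is τ = RC = 7.757×10^-8 s, so t/τ = 0.4654 and e^(−t/τ) = 0.6279.
I_d = I_cond = (V₀/R) e^(−t/τ) = (4.422×10^-4)(0.6279) = 2.78×10^-4 A.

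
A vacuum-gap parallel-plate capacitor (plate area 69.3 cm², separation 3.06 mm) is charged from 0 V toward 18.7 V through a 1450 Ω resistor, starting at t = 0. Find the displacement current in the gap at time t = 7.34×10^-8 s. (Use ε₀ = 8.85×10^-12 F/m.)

C = ε₀A/d = (8.85×10^-12)(6.93×10^-3)/(3.06×10^-3) = 2.004×10^-11 F, so τ = RC = 2.906×10^-8 s.
The conduction current is I(t) = (V₀/R) e^(−t/τ), and the displacement current between the plates equals it.
t/τ = 2.526; I_d = (18.7/1450) · e^(−2.526) = (0.01290)(0.07998) = 1.03×10^-3 A.

1.03×10^-3 A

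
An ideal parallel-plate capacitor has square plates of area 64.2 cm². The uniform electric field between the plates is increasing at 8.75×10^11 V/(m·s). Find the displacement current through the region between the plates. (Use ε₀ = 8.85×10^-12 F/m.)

The displacement current is ε₀ times dΦ_E/dt = ε₀ A dE/dt = (8.85×10^-12)(6.42×10^-3)(8.75×10^11) = 0.0497 A.

0.0497 A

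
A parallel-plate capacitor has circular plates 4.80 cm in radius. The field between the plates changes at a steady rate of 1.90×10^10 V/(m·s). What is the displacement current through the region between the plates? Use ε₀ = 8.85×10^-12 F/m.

1.22×10^-3 A

The displacement current is ε₀ times dΦ_E/dt = ε₀ A dE/dt = (8.85×10^-12)(7.238×10^-3)(1.90×10^10) = 1.22×10^-3 A.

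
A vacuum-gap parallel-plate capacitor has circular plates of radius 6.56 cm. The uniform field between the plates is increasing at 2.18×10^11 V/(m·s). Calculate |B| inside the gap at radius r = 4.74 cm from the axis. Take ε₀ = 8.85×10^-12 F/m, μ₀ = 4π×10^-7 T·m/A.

I_d = ε₀ dΦ_E/dt = ε₀ πR² (dE/dt) = (8.85×10^-12)(0.01352)(2.18×10^11) = 0.02608 A through the full plate area.
For r < R the Ampère–Maxwell law gives B(2πr) = μ₀ I_d (r²/R²), so B = μ₀ I_d r/(2πR²) = (4π×10^-7)(0.02608)(0.0474)/(2π·0.0656²) = 5.75×10^-8 T.

5.75×10^-8 T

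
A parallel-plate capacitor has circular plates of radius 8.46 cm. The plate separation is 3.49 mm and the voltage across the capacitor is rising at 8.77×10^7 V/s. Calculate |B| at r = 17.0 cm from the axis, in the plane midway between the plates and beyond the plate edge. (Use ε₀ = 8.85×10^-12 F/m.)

I_d = C dV/dt with C = ε₀πR²/d = 5.701×10^-11 F, so I_d = (5.701×10^-11)(8.77×10^7) = 5.000×10^-3 A.
For r ≥ R the full I_d is enclosed: B = μ₀ I_d/(2πr) = (4π×10^-7)(5.000×10^-3)/(2π·0.170) = 5.88×10^-9 T.

5.88×10^-9 T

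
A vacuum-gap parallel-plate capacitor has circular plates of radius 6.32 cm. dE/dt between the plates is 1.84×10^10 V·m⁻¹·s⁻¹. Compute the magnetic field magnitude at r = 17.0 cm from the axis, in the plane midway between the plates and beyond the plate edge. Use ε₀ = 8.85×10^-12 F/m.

I_d = ε₀ dΦ_E/dt = ε₀ πR² (dE/dt) = (8.85×10^-12)(0.01255)(1.84×10^10) = 2.044×10^-3 A through the full plate area.
Outside the plates the loop encloses all of I_d, so B·2πr = μ₀ I_d and B = 2.40×10^-9 T.

2.40×10^-9 T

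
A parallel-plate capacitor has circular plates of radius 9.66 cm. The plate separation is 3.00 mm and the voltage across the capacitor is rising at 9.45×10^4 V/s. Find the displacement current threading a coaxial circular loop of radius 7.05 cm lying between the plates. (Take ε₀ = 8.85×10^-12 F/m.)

dE/dt = (dV/dt)/d = 3.150×10^7 V/(m·s); I_d = ε₀(πR²)(dE/dt) = (8.85×10^-12)(0.02932)(3.150×10^7) = 8.174×10^-6 A.
Through an area πr² the displacement current is I_d·(πr²/πR²) = I_d (r/R)² = 4.35×10^-6 A.

4.35×10^-6 A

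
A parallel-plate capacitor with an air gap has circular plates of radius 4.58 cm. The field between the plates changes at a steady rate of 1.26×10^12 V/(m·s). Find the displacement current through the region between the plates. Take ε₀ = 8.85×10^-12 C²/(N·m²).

0.0735 A

The displacement current is ε₀ times dΦ_E/dt = ε₀ A dE/dt = (8.85×10^-12)(6.590×10^-3)(1.26×10^12) = 0.0735 A.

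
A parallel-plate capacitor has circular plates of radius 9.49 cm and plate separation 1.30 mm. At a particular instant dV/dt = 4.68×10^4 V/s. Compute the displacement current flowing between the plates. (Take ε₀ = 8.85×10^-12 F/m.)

The field between the plates is E = V/d, so dE/dt = (4.68×10^4)/(1.30×10^-3 m) = 3.600×10^7 V/(m·s).
I_d = ε₀ A (dE/dt) = (8.85×10^-12)(0.02829)(3.600×10^7) = 9.01×10^-6 A.

9.01×10^-6 A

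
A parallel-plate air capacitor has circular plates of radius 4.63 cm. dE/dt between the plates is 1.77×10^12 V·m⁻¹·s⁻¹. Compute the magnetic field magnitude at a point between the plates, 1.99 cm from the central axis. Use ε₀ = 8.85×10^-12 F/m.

1.96×10^-7 T

Total displacement current: I_d = ε₀(πR²)(dE/dt) = (8.85×10^-12)(6.735×10^-3)(1.77×10^12) = 0.1055 A.
For r < R the Ampère–Maxwell law gives B(2πr) = μ₀ I_d (r²/R²), so B = μ₀ I_d r/(2πR²) = (4π×10^-7)(0.1055)(0.0199)/(2π·0.0463²) = 1.96×10^-7 T.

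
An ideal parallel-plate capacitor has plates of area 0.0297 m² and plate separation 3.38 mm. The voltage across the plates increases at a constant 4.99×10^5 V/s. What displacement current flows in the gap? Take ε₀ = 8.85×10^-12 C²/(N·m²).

3.88×10^-5 A

The displacement current equals the charging current C dV/dt. With C = ε₀A/d = (8.85×10^-12)(0.0297)/(3.38×10^-3) = 7.776×10^-11 F, I_d = (7.776×10^-11)(4.99×10^5) = 3.88×10^-5 A.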